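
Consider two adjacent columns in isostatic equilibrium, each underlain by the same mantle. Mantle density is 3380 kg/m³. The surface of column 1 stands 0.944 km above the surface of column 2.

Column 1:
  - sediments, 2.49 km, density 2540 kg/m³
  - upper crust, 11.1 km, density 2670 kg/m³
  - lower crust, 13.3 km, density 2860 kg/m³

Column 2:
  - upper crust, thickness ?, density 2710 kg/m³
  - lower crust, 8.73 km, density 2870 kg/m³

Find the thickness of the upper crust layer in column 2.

13.8 km

Take the compensation level at the base of the deeper column (depth z_c below the surface of column 1) and equate Σ ρ_i t_i down to z_c; mantle fills any gap and the z_c terms cancel.
Column 1: 2.49×2540 + 11.1×2670 + 13.3×2860 + (z_c − 26.89)×3380
Column 2: 0.944×0 + x×2710 + 8.73×2870 + (z_c − 0.944 − 8.73 − x)×3380
The z_c×3380 term appears on both sides and cancels. Collect the known terms of each column as K = Σ(ρt)_known − 3380 × (depth of known layers): K_1 = 73999.6 − 3380×26.89 = −16888.6; K_2 = 25055.1 − 3380×(0.944 + 8.73) = −7643.02.
Balance: K_1 = K_2 − x×(3380 − 2710), so x = (K_2 − K_1)/(3380 − 2710) = 9245.58/670 = 13.8 km.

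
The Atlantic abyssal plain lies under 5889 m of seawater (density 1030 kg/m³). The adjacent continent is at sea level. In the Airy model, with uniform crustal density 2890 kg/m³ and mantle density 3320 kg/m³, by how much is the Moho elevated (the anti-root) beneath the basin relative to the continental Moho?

25500 m

For local isostatic compensation: replacing crust with seawater at the top is compensated by replacing crust with mantle at the base: d (ρ_c − ρ_w) = a (ρ_m − ρ_c).
a = d (ρ_c − ρ_w)/(ρ_m − ρ_c) = 5889 m × 1860/430 = 25500 m.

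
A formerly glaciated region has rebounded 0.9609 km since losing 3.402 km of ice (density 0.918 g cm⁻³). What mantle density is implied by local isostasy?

3.25 g cm⁻³

ρ_m = ρ_ice t / u = 0.918 × 3.402 km/0.9609 km = 3.25 g cm⁻³.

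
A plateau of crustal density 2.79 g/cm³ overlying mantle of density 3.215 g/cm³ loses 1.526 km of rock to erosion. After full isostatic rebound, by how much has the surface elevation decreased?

0.202 km

Rebound u = e ρ_c/ρ_m = 1.526 km × 2.79/3.215 = 1.324 km.
Net surface drop = e − u = 1.526 km − 1.324 km = e (ρ_m − ρ_c)/ρ_m = 0.202 km.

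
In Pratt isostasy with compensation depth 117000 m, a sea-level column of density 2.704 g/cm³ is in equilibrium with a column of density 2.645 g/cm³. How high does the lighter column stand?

ρ_ref D = ρ (D + h) → h = D (ρ_ref − ρ)/ρ.
h = 117000 m × (2.704 − 2.645)/2.645 = 2610 m.

2610 m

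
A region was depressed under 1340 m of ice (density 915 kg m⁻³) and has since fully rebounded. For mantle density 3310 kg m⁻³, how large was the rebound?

Removing the load lets mantle flow back in; uplift u satisfies ρ_ice t = ρ_m u.
u = t ρ_ice/ρ_m = 1340 m × 915/3310 = 370 m.

370 m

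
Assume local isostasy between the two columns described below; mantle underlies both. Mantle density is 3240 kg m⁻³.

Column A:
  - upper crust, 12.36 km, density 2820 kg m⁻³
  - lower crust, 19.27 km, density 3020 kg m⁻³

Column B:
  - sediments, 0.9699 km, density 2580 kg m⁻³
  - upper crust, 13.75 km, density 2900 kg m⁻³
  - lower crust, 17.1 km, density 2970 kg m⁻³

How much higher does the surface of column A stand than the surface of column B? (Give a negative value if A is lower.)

For any compensation level in the mantle, the mantle terms cancel and isostasy reduces to e = (Σt_A − Σt_B) − (Σ(ρt)_A − Σ(ρt)_B) / ρ_m.
Σt_A = 31.63 km; Σt_B = 31.8199 km; Σ(ρt)_A = 93050.6; Σ(ρt)_B = 93164.342 (in km·kg m⁻³).
e = (31.63 − 31.8199) − (93050.6 − 93164.342) / 3240 = −0.155 km.

−0.155 km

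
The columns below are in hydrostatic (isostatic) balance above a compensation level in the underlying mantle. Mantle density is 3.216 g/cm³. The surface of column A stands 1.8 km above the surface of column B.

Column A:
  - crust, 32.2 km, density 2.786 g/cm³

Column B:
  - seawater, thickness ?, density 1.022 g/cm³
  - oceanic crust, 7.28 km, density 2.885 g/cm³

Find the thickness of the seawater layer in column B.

2.57 km

Take the compensation level at the base of the deeper column (depth z_c below the surface of column A) and equate Σ ρ_i t_i down to z_c; mantle fills any gap and the z_c terms cancel.
Column A: 32.2×2.786 + (z_c − 32.2)×3.216
Column B: 1.8×0 + x×1.022 + 7.28×2.885 + (z_c − 1.8 − 7.28 − x)×3.216
The z_c×3.216 term appears on both sides and cancels. Collect the known terms of each column as K = Σ(ρt)_known − 3.216 × (depth of known layers): K_A = 89.7092 − 3.216×32.2 = −13.846; K_B = 21.0028 − 3.216×(1.8 + 7.28) = −8.19848.
Balance: K_A = K_B − x×(3.216 − 1.022), so x = (K_B − K_A)/(3.216 − 1.022) = 5.64752/2.194 = 2.57 km.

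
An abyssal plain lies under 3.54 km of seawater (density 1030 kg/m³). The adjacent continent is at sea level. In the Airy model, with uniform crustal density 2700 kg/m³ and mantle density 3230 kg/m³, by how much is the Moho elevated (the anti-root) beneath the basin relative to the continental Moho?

In Airy isostatic equilibrium: replacing crust with seawater at the top is compensated by replacing crust with mantle at the base: d (ρ_c − ρ_w) = a (ρ_m − ρ_c).
a = d (ρ_c − ρ_w)/(ρ_m − ρ_c) = 3.54 km × 1670/530 = 11.2 km.

11.2 km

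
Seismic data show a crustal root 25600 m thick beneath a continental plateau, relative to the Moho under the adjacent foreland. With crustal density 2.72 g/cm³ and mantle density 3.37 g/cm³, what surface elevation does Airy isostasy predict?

6120 m

Equating mass per unit area of the two columns: ρ_c h = (ρ_m − ρ_c) r.
h = r (ρ_m − ρ_c) / ρ_c = 25600 m × (3.37 − 2.72) / 2.72 = 6120 m.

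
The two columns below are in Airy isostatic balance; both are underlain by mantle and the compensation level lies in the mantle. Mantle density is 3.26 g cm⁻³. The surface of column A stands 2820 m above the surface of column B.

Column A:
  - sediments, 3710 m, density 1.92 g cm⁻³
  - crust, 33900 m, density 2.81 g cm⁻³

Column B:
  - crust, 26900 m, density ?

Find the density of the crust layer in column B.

Take the compensation level at the base of the deeper column (depth z_c below the surface of column A) and equate Σ ρ_i t_i down to z_c; mantle fills any gap and the z_c terms cancel.
Column A: 3710×1.92 + 33900×2.81 + (z_c − 37610)×3.26
Column B: 2820×0 + 26900×ρ + (z_c − 2820 − 26900)×3.26
The z_c×3.26 term appears on both sides and cancels. Collect the known terms of each column as K = Σ(ρt)_known − 3.26 × (depth of known layers): K_A = 102382.2 − 3.26×37610 = −20226.4; K_B = 0 − 3.26×(2820 + 26900) = −96887.2.
Balance: K_A = K_B + 26900×ρ, so ρ = (K_A − K_B)/26900 = 76660.8/26900 = 2.85 g cm⁻³.

2.85 g cm⁻³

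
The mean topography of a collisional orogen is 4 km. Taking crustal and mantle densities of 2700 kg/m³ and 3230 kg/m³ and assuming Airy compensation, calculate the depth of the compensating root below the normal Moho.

20.4 km

Equating mass per unit area of the two columns: the weight of the topography is balanced by the buoyancy of the root, ρ_c h = (ρ_m − ρ_c) r.
r = h · ρ_c / (ρ_m − ρ_c) = 4 km × 2700 / (3230 − 2700) = 20.4 km.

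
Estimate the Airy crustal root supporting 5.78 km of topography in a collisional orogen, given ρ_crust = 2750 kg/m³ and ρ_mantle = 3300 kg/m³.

By Archimedes' principle applied to the lithosphere: the weight of the topography is balanced by the buoyancy of the root, ρ_c h = (ρ_m − ρ_c) r.
r = h · ρ_c / (ρ_m − ρ_c) = 5.78 km × 2750 / (3300 − 2750) = 28.9 km.

28.9 km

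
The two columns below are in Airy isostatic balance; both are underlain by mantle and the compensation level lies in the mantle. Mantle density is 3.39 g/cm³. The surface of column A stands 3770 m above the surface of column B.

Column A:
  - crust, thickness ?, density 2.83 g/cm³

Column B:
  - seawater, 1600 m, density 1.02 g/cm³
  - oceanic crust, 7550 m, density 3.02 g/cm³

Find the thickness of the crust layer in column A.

34600 m

Take the compensation level at the base of the deeper column (depth z_c below the surface of column A) and equate Σ ρ_i t_i down to z_c; mantle fills any gap and the z_c terms cancel.
Column A: x×2.83 + (z_c − 0 − x)×3.39
Column B: 3770×0 + 1600×1.02 + 7550×3.02 + (z_c − 3770 − 9150)×3.39
The z_c×3.39 term appears on both sides and cancels. Collect the known terms of each column as K = Σ(ρt)_known − 3.39 × (depth of known layers): K_A = 0 − 3.39×0 = 0; K_B = 24433 − 3.39×(3770 + 9150) = −19365.8.
Balance: K_A − x×(3.39 − 2.83) = K_B, so x = (K_A − K_B)/(3.39 − 2.83) = 19365.8/0.56 = 34600 m.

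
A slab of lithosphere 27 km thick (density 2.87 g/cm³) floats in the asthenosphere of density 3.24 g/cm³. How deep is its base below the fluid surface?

Draft d = t ρ_obj/ρ_fluid = 27 km × 2.87/3.24 = 23.9 km.

23.9 km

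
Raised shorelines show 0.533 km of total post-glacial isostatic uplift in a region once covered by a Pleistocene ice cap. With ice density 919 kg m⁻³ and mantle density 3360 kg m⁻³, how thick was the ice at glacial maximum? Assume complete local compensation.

1.95 km

u = t ρ_ice/ρ_m → t = u ρ_m/ρ_ice = 0.533 km × 3360/919 = 1.95 km.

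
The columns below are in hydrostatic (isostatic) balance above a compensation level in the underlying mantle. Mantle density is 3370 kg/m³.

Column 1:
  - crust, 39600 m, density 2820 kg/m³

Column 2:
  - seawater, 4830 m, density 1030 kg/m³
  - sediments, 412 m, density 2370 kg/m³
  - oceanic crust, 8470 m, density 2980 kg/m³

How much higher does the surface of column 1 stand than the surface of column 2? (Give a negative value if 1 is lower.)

2010 m

For any compensation level in the mantle, the mantle terms cancel and isostasy reduces to e = (Σt_1 − Σt_2) − (Σ(ρt)_1 − Σ(ρt)_2) / ρ_m.
Σt_1 = 39600 m; Σt_2 = 13712 m; Σ(ρt)_1 = 111672000; Σ(ρt)_2 = 31191940 (in m·kg/m³).
e = (39600 − 13712) − (111672000 − 31191940) / 3370 = 2010 m.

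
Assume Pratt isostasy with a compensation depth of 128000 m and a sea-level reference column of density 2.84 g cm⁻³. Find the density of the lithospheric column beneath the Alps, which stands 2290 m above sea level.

Pratt balance: ρ_ref D = ρ (D + h).
ρ = ρ_ref D/(D + h) = 2.84 × 128000 m/(128000 m + 2290 m) = 2.79 g cm⁻³.

2.79 g cm⁻³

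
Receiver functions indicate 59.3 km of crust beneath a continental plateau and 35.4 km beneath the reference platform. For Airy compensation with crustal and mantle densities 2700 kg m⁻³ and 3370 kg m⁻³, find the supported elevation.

4.75 km

Excess crust Δ = 59.3 km − 35.4 km = 23.9 km, split between elevation h and root r with h + r = Δ.
Airy balance ρ_c h = (ρ_m − ρ_c) r gives r = h ρ_c/(ρ_m − ρ_c), so h (1 + ρ_c/(ρ_m − ρ_c)) = Δ, i.e. h = Δ (ρ_m − ρ_c)/ρ_m.
h = 23.9 km × 670/3370 = 4.75 km.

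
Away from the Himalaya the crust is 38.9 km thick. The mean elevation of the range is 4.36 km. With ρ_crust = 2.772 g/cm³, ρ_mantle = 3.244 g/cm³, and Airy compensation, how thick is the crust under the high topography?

Root depth r = h ρ_c / (ρ_m − ρ_c) = 4.36 km × 2.772 / 0.472 = 25.61 km.
Total thickness = T + h + r = 38.9 km + 4.36 km + 25.61 km = 68.9 km.

68.9 km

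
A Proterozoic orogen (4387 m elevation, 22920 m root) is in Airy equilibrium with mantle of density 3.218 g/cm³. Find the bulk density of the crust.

ρ_c h = (ρ_m − ρ_c) r → ρ_c (h + r) = ρ_m r → ρ_c = ρ_m r / (h + r).
ρ_c = 3.218 × 22920 m / (4387 m + 22920 m) = 2.7 g/cm³.

2.7 g/cm³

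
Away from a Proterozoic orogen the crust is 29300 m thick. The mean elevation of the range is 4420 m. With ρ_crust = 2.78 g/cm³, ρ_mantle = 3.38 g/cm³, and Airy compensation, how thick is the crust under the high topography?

54200 m

Root depth r = h ρ_c / (ρ_m − ρ_c) = 4420 m × 2.78 / 0.6 = 20480 m.
Total thickness = T + h + r = 29300 m + 4420 m + 20480 m = 54200 m.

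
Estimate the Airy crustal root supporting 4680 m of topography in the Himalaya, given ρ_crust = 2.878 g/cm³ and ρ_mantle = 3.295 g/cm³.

32300 m

By Archimedes' principle applied to the lithosphere: the weight of the topography is balanced by the buoyancy of the root, ρ_c h = (ρ_m − ρ_c) r.
r = h · ρ_c / (ρ_m − ρ_c) = 4680 m × 2.878 / (3.295 − 2.878) = 32300 m.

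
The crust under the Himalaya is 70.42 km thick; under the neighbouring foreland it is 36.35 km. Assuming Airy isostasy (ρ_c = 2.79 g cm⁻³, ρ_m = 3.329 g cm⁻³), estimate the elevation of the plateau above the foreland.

5.52 km

Excess crust Δ = 70.42 km − 36.35 km = 34.07 km, split between elevation h and root r with h + r = Δ.
Airy balance ρ_c h = (ρ_m − ρ_c) r gives r = h ρ_c/(ρ_m − ρ_c), so h (1 + ρ_c/(ρ_m − ρ_c)) = Δ, i.e. h = Δ (ρ_m − ρ_c)/ρ_m.
h = 34.07 km × 0.539/3.329 = 5.52 km.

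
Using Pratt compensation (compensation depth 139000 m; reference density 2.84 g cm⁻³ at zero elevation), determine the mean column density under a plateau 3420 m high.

2.77 g cm⁻³

Pratt balance: ρ_ref D = ρ (D + h).
ρ = ρ_ref D/(D + h) = 2.84 × 139000 m/(139000 m + 3420 m) = 2.77 g cm⁻³.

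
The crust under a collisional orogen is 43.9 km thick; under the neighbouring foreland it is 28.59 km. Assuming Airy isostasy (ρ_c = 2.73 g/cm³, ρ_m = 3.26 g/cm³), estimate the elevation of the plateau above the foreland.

2.49 km

Excess crust Δ = 43.9 km − 28.59 km = 15.31 km, split between elevation h and root r with h + r = Δ.
Airy balance ρ_c h = (ρ_m − ρ_c) r gives r = h ρ_c/(ρ_m − ρ_c), so h (1 + ρ_c/(ρ_m − ρ_c)) = Δ, i.e. h = Δ (ρ_m − ρ_c)/ρ_m.
h = 15.31 km × 0.53/3.26 = 2.49 km.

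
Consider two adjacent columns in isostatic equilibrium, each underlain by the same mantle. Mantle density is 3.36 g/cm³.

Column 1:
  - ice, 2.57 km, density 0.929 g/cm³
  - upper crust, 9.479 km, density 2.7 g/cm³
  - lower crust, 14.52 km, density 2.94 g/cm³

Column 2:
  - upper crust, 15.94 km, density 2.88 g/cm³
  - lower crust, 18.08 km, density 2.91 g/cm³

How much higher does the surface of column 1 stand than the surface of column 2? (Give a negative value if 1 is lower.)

For any compensation level in the mantle, the mantle terms cancel and isostasy reduces to e = (Σt_1 − Σt_2) − (Σ(ρt)_1 − Σ(ρt)_2) / ρ_m.
Σt_1 = 26.569 km; Σt_2 = 34.02 km; Σ(ρt)_1 = 70.66963; Σ(ρt)_2 = 98.52 (in km·g/cm³).
e = (26.569 − 34.02) − (70.66963 − 98.52) / 3.36 = 0.838 km.

0.838 km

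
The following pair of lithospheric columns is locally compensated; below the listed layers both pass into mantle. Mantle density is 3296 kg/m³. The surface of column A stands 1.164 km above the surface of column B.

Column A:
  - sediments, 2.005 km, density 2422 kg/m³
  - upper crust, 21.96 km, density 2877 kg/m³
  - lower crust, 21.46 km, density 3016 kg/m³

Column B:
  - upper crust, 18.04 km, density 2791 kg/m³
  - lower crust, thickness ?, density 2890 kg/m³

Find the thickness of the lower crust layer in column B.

9.89 km

Take the compensation level at the base of the deeper column (depth z_c below the surface of column A) and equate Σ ρ_i t_i down to z_c; mantle fills any gap and the z_c terms cancel.
Column A: 2.005×2422 + 21.96×2877 + 21.46×3016 + (z_c − 45.425)×3296
Column B: 1.164×0 + 18.04×2791 + x×2890 + (z_c − 1.164 − 18.04 − x)×3296
The z_c×3296 term appears on both sides and cancels. Collect the known terms of each column as K = Σ(ρt)_known − 3296 × (depth of known layers): K_A = 132758.39 − 3296×45.425 = −16962.41; K_B = 50349.64 − 3296×(1.164 + 18.04) = −12946.744.
Balance: K_A = K_B − x×(3296 − 2890), so x = (K_B − K_A)/(3296 − 2890) = 4015.67/406 = 9.89 km.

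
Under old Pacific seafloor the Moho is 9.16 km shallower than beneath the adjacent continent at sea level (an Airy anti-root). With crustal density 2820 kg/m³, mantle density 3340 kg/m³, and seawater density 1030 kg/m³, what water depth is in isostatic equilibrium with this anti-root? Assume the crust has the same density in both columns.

2.66 km

Replacing a thickness d of crust by seawater at the top must be balanced by replacing crust with mantle at the base: d (ρ_c − ρ_w) = a (ρ_m − ρ_c).
d = a (ρ_m − ρ_c)/(ρ_c − ρ_w) = 9.16 km × 520/1790 = 2.66 km.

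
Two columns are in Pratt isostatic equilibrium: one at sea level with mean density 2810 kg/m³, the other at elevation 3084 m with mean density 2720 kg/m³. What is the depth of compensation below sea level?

ρ_ref D = ρ (D + h) → D (ρ_ref − ρ) = ρ h.
D = ρ h/(ρ_ref − ρ) = 2720 × 3084 m/(2810 − 2720) = 93200 m.

93200 m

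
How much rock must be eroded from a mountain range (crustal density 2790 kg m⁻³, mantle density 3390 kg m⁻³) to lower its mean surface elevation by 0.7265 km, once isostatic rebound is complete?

4.1 km

Net drop Δ = e − u = e − e ρ_c/ρ_m = e (ρ_m − ρ_c)/ρ_m.
e = Δ ρ_m/(ρ_m − ρ_c) = 0.7265 km × 3390/600 = 4.1 km.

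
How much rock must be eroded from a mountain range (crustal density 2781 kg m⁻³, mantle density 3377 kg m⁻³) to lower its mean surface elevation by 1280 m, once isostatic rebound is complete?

Net drop Δ = e − u = e − e ρ_c/ρ_m = e (ρ_m − ρ_c)/ρ_m.
e = Δ ρ_m/(ρ_m − ρ_c) = 1280 m × 3377/596 = 7250 m.

7250 m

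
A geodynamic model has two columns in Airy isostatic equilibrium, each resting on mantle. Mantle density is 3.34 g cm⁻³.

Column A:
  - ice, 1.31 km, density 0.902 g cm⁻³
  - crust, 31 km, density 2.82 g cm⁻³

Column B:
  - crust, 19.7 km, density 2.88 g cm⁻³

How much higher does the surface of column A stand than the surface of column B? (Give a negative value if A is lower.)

3.07 km

For any compensation level in the mantle, the mantle terms cancel and isostasy reduces to e = (Σt_A − Σt_B) − (Σ(ρt)_A − Σ(ρt)_B) / ρ_m.
Σt_A = 32.31 km; Σt_B = 19.7 km; Σ(ρt)_A = 88.60162; Σ(ρt)_B = 56.736 (in km·g cm⁻³).
e = (32.31 − 19.7) − (88.60162 − 56.736) / 3.34 = 3.07 km.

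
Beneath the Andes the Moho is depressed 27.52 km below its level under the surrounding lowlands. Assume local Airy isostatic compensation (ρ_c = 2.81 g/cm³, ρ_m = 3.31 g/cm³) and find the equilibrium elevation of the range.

4.9 km

For local isostatic compensation: ρ_c h = (ρ_m − ρ_c) r.
h = r (ρ_m − ρ_c) / ρ_c = 27.52 km × (3.31 − 2.81) / 2.81 = 4.9 km.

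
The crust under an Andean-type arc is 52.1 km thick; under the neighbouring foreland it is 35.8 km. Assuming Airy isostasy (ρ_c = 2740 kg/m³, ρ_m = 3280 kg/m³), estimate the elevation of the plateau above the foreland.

2.68 km

Excess crust Δ = 52.1 km − 35.8 km = 16.3 km, split between elevation h and root r with h + r = Δ.
Airy balance ρ_c h = (ρ_m − ρ_c) r gives r = h ρ_c/(ρ_m − ρ_c), so h (1 + ρ_c/(ρ_m − ρ_c)) = Δ, i.e. h = Δ (ρ_m − ρ_c)/ρ_m.
h = 16.3 km × 540/3280 = 2.68 km.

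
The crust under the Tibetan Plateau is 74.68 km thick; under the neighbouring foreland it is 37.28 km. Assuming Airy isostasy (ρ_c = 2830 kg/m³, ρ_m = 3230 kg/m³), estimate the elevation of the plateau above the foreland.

4.63 km

Excess crust Δ = 74.68 km − 37.28 km = 37.4 km, split between elevation h and root r with h + r = Δ.
Airy balance ρ_c h = (ρ_m − ρ_c) r gives r = h ρ_c/(ρ_m − ρ_c), so h (1 + ρ_c/(ρ_m − ρ_c)) = Δ, i.e. h = Δ (ρ_m − ρ_c)/ρ_m.
h = 37.4 km × 400/3230 = 4.63 km.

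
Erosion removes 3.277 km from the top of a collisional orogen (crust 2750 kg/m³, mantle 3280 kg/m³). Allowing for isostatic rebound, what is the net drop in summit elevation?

0.53 km

Rebound u = e ρ_c/ρ_m = 3.277 km × 2750/3280 = 2.747 km.
Net surface drop = e − u = 3.277 km − 2.747 km = e (ρ_m − ρ_c)/ρ_m = 0.53 km.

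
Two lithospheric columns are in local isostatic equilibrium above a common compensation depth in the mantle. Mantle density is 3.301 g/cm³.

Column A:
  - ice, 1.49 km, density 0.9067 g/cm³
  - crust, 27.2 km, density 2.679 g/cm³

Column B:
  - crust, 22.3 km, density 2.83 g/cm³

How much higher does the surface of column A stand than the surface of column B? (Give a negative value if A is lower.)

3.02 km

For any compensation level in the mantle, the mantle terms cancel and isostasy reduces to e = (Σt_A − Σt_B) − (Σ(ρt)_A − Σ(ρt)_B) / ρ_m.
Σt_A = 28.69 km; Σt_B = 22.3 km; Σ(ρt)_A = 74.219783; Σ(ρt)_B = 63.109 (in km·g/cm³).
e = (28.69 − 22.3) − (74.219783 − 63.109) / 3.301 = 3.02 km.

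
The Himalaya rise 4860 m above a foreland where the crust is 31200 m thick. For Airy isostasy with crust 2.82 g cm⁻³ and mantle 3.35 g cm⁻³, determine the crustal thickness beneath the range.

61900 m

Root depth r = h ρ_c / (ρ_m − ρ_c) = 4860 m × 2.82 / 0.53 = 25860 m.
Total thickness = T + h + r = 31200 m + 4860 m + 25860 m = 61900 m.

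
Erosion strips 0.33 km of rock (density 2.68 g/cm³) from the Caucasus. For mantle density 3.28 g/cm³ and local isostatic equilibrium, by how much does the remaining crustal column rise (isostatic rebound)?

0.27 km

Unloading: uplift u = e ρ_c/ρ_m = 0.33 km × 2.68/3.28 = 0.27 km.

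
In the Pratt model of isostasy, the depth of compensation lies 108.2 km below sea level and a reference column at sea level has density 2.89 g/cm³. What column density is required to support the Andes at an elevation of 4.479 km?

2.78 g/cm³

Pratt balance: ρ_ref D = ρ (D + h).
ρ = ρ_ref D/(D + h) = 2.89 × 108.2 km/(108.2 km + 4.479 km) = 2.78 g/cm³.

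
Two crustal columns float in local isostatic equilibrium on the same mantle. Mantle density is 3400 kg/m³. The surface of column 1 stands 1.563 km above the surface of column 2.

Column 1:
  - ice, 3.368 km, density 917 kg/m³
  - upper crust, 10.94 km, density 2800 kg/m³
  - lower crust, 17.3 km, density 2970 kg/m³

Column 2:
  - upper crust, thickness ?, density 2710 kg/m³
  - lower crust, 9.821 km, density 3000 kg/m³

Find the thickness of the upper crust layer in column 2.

Take the compensation level at the base of the deeper column (depth z_c below the surface of column 1) and equate Σ ρ_i t_i down to z_c; mantle fills any gap and the z_c terms cancel.
Column 1: 3.368×917 + 10.94×2800 + 17.3×2970 + (z_c − 31.608)×3400
Column 2: 1.563×0 + x×2710 + 9.821×3000 + (z_c − 1.563 − 9.821 − x)×3400
The z_c×3400 term appears on both sides and cancels. Collect the known terms of each column as K = Σ(ρt)_known − 3400 × (depth of known layers): K_1 = 85101.456 − 3400×31.608 = −22365.744; K_2 = 29463 − 3400×(1.563 + 9.821) = −9242.6.
Balance: K_1 = K_2 − x×(3400 − 2710), so x = (K_2 − K_1)/(3400 − 2710) = 13123.1/690 = 19 km.

19 km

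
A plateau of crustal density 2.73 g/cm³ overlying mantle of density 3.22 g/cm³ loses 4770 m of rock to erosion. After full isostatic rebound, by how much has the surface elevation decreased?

Rebound u = e ρ_c/ρ_m = 4770 m × 2.73/3.22 = 4044 m.
Net surface drop = e − u = 4770 m − 4044 m = e (ρ_m − ρ_c)/ρ_m = 726 m.

726 m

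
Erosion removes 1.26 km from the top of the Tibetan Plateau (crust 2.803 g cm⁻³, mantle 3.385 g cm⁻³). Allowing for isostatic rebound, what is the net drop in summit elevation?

0.217 km

Rebound u = e ρ_c/ρ_m = 1.26 km × 2.803/3.385 = 1.043 km.
Net surface drop = e − u = 1.26 km − 1.043 km = e (ρ_m − ρ_c)/ρ_m = 0.217 km.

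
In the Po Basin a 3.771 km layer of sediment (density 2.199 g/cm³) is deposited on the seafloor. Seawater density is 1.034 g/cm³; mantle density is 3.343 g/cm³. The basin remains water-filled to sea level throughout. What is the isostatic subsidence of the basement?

Submarine loading: the sediment displaces seawater, and the subsidence is in turn flooded, so s (ρ_m − ρ_w) = t (ρ_sed − ρ_w).
s = 3.771 km × (2.199 − 1.034) / (3.343 − 1.034) = 1.9 km.

1.9 km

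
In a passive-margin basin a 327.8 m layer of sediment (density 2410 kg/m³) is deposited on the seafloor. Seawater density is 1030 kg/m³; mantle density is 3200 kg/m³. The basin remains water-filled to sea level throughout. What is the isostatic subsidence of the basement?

208 m

Submarine loading: the sediment displaces seawater, and the subsidence is in turn flooded, so s (ρ_m − ρ_w) = t (ρ_sed − ρ_w).
s = 327.8 m × (2410 − 1030) / (3200 − 1030) = 208 m.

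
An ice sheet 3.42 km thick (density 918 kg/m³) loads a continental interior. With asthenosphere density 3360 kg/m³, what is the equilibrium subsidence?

For local isostatic compensation: the ice load ρ_ice t is balanced by mantle displaced below, ρ_m s.
s = t ρ_ice / ρ_m = 3.42 km × 918/3360 = 0.934 km.

0.934 km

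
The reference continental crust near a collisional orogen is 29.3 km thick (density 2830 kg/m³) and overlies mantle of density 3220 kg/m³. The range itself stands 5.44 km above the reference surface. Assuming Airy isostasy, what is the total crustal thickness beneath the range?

74.2 km

Root depth r = h ρ_c / (ρ_m − ρ_c) = 5.44 km × 2830 / 390 = 39.47 km.
Total thickness = T + h + r = 29.3 km + 5.44 km + 39.47 km = 74.2 km.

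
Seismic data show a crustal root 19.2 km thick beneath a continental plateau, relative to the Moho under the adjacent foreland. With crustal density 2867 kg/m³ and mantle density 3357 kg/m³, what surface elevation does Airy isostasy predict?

By Archimedes' principle applied to the lithosphere: ρ_c h = (ρ_m − ρ_c) r.
h = r (ρ_m − ρ_c) / ρ_c = 19.2 km × (3357 − 2867) / 2867 = 3.28 km.

3.28 km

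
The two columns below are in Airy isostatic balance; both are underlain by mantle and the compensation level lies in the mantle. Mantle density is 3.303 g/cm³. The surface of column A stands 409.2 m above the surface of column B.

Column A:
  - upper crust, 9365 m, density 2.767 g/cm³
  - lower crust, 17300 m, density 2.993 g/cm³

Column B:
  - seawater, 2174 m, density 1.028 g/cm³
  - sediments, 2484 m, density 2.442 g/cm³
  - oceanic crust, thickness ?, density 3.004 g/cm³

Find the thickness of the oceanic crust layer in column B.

Take the compensation level at the base of the deeper column (depth z_c below the surface of column A) and equate Σ ρ_i t_i down to z_c; mantle fills any gap and the z_c terms cancel.
Column A: 9365×2.767 + 17300×2.993 + (z_c − 26665)×3.303
Column B: 409.2×0 + 2174×1.028 + 2484×2.442 + x×3.004 + (z_c − 409.2 − 4658 − x)×3.303
The z_c×3.303 term appears on both sides and cancels. Collect the known terms of each column as K = Σ(ρt)_known − 3.303 × (depth of known layers): K_A = 77691.855 − 3.303×26665 = −10382.64; K_B = 8300.8 − 3.303×(409.2 + 4658) = −8436.1616.
Balance: K_A = K_B − x×(3.303 − 3.004), so x = (K_B − K_A)/(3.303 − 3.004) = 1946.48/0.299 = 6510 m.

6510 m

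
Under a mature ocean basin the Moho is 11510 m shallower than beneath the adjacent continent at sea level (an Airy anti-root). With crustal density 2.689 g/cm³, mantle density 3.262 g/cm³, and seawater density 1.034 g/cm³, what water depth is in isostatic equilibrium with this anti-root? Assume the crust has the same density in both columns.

Replacing a thickness d of crust by seawater at the top must be balanced by replacing crust with mantle at the base: d (ρ_c − ρ_w) = a (ρ_m − ρ_c).
d = a (ρ_m − ρ_c)/(ρ_c − ρ_w) = 11510 m × 0.573/1.655 = 3990 m.

3990 m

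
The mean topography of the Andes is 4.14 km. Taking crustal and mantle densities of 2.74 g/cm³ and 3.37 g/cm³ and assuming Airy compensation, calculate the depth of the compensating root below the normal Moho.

18 km

In Airy isostatic equilibrium: the weight of the topography is balanced by the buoyancy of the root, ρ_c h = (ρ_m − ρ_c) r.
r = h · ρ_c / (ρ_m − ρ_c) = 4.14 km × 2.74 / (3.37 − 2.74) = 18 km.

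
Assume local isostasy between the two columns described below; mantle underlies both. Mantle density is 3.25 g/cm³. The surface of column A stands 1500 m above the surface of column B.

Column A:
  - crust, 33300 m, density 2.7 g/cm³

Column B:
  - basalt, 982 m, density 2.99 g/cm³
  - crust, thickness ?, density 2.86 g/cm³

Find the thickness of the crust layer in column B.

33800 m

Take the compensation level at the base of the deeper column (depth z_c below the surface of column A) and equate Σ ρ_i t_i down to z_c; mantle fills any gap and the z_c terms cancel.
Column A: 33300×2.7 + (z_c − 33300)×3.25
Column B: 1500×0 + 982×2.99 + x×2.86 + (z_c − 1500 − 982 − x)×3.25
The z_c×3.25 term appears on both sides and cancels. Collect the known terms of each column as K = Σ(ρt)_known − 3.25 × (depth of known layers): K_A = 89910 − 3.25×33300 = −18315; K_B = 2936.18 − 3.25×(1500 + 982) = −5130.32.
Balance: K_A = K_B − x×(3.25 − 2.86), so x = (K_B − K_A)/(3.25 − 2.86) = 13184.7/0.39 = 33800 m.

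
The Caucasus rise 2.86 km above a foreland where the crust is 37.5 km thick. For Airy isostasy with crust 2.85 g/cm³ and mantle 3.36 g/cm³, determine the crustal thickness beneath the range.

Root depth r = h ρ_c / (ρ_m − ρ_c) = 2.86 km × 2.85 / 0.51 = 15.98 km.
Total thickness = T + h + r = 37.5 km + 2.86 km + 15.98 km = 56.3 km.

56.3 km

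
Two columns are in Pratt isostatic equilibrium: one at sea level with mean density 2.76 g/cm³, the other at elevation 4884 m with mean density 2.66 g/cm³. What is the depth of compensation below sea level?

130000 m

ρ_ref D = ρ (D + h) → D (ρ_ref − ρ) = ρ h.
D = ρ h/(ρ_ref − ρ) = 2.66 × 4884 m/(2.76 − 2.66) = 130000 m.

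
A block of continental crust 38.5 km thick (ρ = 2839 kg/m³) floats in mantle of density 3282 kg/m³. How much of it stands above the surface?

5.2 km

Floating equilibrium: submerged depth d = t ρ_obj/ρ_fluid = 38.5 km × 2839/3282 = 33.3 km.
Freeboard = t − d = 38.5 km − 33.3 km = 5.2 km.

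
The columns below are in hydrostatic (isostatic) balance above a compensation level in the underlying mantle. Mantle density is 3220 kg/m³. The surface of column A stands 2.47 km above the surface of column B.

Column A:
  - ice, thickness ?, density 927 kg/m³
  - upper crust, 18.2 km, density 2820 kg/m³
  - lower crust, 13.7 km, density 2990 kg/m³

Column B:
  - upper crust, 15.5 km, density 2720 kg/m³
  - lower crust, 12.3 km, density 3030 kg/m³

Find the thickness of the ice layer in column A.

3.32 km

Take the compensation level at the base of the deeper column (depth z_c below the surface of column A) and equate Σ ρ_i t_i down to z_c; mantle fills any gap and the z_c terms cancel.
Column A: x×927 + 18.2×2820 + 13.7×2990 + (z_c − 31.9 − x)×3220
Column B: 2.47×0 + 15.5×2720 + 12.3×3030 + (z_c − 2.47 − 27.8)×3220
The z_c×3220 term appears on both sides and cancels. Collect the known terms of each column as K = Σ(ρt)_known − 3220 × (depth of known layers): K_A = 92287 − 3220×31.9 = −10431; K_B = 79429 − 3220×(2.47 + 27.8) = −18040.4.
Balance: K_A − x×(3220 − 927) = K_B, so x = (K_A − K_B)/(3220 − 927) = 7609.4/2293 = 3.32 km.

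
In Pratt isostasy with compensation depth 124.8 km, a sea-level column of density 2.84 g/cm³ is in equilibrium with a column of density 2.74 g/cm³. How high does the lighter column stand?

ρ_ref D = ρ (D + h) → h = D (ρ_ref − ρ)/ρ.
h = 124.8 km × (2.84 − 2.74)/2.74 = 4.55 km.

4.55 km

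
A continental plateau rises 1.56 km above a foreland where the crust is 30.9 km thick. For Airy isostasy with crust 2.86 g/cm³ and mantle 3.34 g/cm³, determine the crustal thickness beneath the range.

Root depth r = h ρ_c / (ρ_m − ρ_c) = 1.56 km × 2.86 / 0.48 = 9.295 km.
Total thickness = T + h + r = 30.9 km + 1.56 km + 9.295 km = 41.8 km.

41.8 km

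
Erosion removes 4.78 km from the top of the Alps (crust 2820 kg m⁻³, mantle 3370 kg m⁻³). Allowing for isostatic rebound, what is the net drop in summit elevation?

Rebound u = e ρ_c/ρ_m = 4.78 km × 2820/3370 = 4 km.
Net surface drop = e − u = 4.78 km − 4 km = e (ρ_m − ρ_c)/ρ_m = 0.78 km.

0.78 km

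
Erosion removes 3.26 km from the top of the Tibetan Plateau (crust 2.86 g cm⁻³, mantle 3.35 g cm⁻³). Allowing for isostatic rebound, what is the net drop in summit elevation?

Rebound u = e ρ_c/ρ_m = 3.26 km × 2.86/3.35 = 2.783 km.
Net surface drop = e − u = 3.26 km − 2.783 km = e (ρ_m − ρ_c)/ρ_m = 0.477 km.

0.477 km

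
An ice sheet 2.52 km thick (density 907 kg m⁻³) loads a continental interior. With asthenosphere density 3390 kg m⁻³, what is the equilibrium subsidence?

Equating mass per unit area of the two columns: the ice load ρ_ice t is balanced by mantle displaced below, ρ_m s.
s = t ρ_ice / ρ_m = 2.52 km × 907/3390 = 0.674 km.

0.674 km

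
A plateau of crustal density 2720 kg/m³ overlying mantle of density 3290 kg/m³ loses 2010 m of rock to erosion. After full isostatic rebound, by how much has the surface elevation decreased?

348 m

Rebound u = e ρ_c/ρ_m = 2010 m × 2720/3290 = 1662 m.
Net surface drop = e − u = 2010 m − 1662 m = e (ρ_m − ρ_c)/ρ_m = 348 m.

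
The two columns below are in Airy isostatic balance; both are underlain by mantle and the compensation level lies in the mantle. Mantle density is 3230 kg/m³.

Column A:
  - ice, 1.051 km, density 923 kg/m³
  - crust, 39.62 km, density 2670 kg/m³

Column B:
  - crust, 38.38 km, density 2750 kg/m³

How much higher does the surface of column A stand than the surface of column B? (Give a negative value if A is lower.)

For any compensation level in the mantle, the mantle terms cancel and isostasy reduces to e = (Σt_A − Σt_B) − (Σ(ρt)_A − Σ(ρt)_B) / ρ_m.
Σt_A = 40.671 km; Σt_B = 38.38 km; Σ(ρt)_A = 106755.473; Σ(ρt)_B = 105545 (in km·kg/m³).
e = (40.671 − 38.38) − (106755.473 − 105545) / 3230 = 1.92 km.

1.92 km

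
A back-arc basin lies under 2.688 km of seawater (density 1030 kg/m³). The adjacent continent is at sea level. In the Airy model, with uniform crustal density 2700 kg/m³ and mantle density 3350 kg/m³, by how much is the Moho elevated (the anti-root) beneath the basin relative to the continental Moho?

6.91 km

By Archimedes' principle applied to the lithosphere: replacing crust with seawater at the top is compensated by replacing crust with mantle at the base: d (ρ_c − ρ_w) = a (ρ_m − ρ_c).
a = d (ρ_c − ρ_w)/(ρ_m − ρ_c) = 2.688 km × 1670/650 = 6.91 km.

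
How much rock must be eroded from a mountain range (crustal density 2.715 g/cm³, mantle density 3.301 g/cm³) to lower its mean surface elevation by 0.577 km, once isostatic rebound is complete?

3.25 km

Net drop Δ = e − u = e − e ρ_c/ρ_m = e (ρ_m − ρ_c)/ρ_m.
e = Δ ρ_m/(ρ_m − ρ_c) = 0.577 km × 3.301/0.586 = 3.25 km.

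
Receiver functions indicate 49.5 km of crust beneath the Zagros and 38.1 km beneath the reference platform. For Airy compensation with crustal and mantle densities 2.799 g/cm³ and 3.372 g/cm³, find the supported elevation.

1.94 km

Excess crust Δ = 49.5 km − 38.1 km = 11.4 km, split between elevation h and root r with h + r = Δ.
Airy balance ρ_c h = (ρ_m − ρ_c) r gives r = h ρ_c/(ρ_m − ρ_c), so h (1 + ρ_c/(ρ_m − ρ_c)) = Δ, i.e. h = Δ (ρ_m − ρ_c)/ρ_m.
h = 11.4 km × 0.573/3.372 = 1.94 km.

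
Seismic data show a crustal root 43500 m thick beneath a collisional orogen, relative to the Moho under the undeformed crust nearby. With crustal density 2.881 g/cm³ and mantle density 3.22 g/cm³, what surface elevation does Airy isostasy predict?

For local isostatic compensation: ρ_c h = (ρ_m − ρ_c) r.
h = r (ρ_m − ρ_c) / ρ_c = 43500 m × (3.22 − 2.881) / 2.881 = 5120 m.

5120 m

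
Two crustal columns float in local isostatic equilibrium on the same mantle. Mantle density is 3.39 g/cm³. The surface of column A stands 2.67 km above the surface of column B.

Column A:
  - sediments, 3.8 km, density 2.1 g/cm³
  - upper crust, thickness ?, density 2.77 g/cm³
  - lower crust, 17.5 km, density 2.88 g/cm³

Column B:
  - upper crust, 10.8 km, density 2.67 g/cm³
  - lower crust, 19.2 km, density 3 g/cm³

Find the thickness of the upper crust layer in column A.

16.9 km

Take the compensation level at the base of the deeper column (depth z_c below the surface of column A) and equate Σ ρ_i t_i down to z_c; mantle fills any gap and the z_c terms cancel.
Column A: 3.8×2.1 + x×2.77 + 17.5×2.88 + (z_c − 21.3 − x)×3.39
Column B: 2.67×0 + 10.8×2.67 + 19.2×3 + (z_c − 2.67 − 30)×3.39
The z_c×3.39 term appears on both sides and cancels. Collect the known terms of each column as K = Σ(ρt)_known − 3.39 × (depth of known layers): K_A = 58.38 − 3.39×21.3 = −13.827; K_B = 86.436 − 3.39×(2.67 + 30) = −24.3153.
Balance: K_A − x×(3.39 − 2.77) = K_B, so x = (K_A − K_B)/(3.39 − 2.77) = 10.4883/0.62 = 16.9 km.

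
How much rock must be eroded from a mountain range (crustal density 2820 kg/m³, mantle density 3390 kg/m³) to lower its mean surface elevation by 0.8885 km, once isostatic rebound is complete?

Net drop Δ = e − u = e − e ρ_c/ρ_m = e (ρ_m − ρ_c)/ρ_m.
e = Δ ρ_m/(ρ_m − ρ_c) = 0.8885 km × 3390/570 = 5.28 km.

5.28 km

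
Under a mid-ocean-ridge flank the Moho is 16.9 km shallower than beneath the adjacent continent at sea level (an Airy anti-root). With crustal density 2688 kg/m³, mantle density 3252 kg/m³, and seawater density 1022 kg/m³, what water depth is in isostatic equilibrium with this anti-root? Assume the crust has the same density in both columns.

5.72 km

Replacing a thickness d of crust by seawater at the top must be balanced by replacing crust with mantle at the base: d (ρ_c − ρ_w) = a (ρ_m − ρ_c).
d = a (ρ_m − ρ_c)/(ρ_c − ρ_w) = 16.9 km × 564/1666 = 5.72 km.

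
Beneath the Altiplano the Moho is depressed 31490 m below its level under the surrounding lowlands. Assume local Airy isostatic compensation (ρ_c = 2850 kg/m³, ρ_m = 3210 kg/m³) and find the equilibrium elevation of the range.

3980 m

For local isostatic compensation: ρ_c h = (ρ_m − ρ_c) r.
h = r (ρ_m − ρ_c) / ρ_c = 31490 m × (3210 − 2850) / 2850 = 3980 m.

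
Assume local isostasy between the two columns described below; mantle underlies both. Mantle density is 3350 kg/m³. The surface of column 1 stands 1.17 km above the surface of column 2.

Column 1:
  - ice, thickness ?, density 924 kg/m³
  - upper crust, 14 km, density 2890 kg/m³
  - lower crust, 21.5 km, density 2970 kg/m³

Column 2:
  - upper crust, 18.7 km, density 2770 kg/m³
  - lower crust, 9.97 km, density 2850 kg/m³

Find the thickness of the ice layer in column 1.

Take the compensation level at the base of the deeper column (depth z_c below the surface of column 1) and equate Σ ρ_i t_i down to z_c; mantle fills any gap and the z_c terms cancel.
Column 1: x×924 + 14×2890 + 21.5×2970 + (z_c − 35.5 − x)×3350
Column 2: 1.17×0 + 18.7×2770 + 9.97×2850 + (z_c − 1.17 − 28.67)×3350
The z_c×3350 term appears on both sides and cancels. Collect the known terms of each column as K = Σ(ρt)_known − 3350 × (depth of known layers): K_1 = 104315 − 3350×35.5 = −14610; K_2 = 80213.5 − 3350×(1.17 + 28.67) = −19750.5.
Balance: K_1 − x×(3350 − 924) = K_2, so x = (K_1 − K_2)/(3350 − 924) = 5140.5/2426 = 2.12 km.

2.12 km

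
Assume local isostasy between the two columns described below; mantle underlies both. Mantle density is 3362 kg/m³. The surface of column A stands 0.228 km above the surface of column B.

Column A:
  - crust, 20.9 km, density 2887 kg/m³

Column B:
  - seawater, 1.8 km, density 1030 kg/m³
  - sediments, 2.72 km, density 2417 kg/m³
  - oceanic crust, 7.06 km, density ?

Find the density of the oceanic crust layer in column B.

Take the compensation level at the base of the deeper column (depth z_c below the surface of column A) and equate Σ ρ_i t_i down to z_c; mantle fills any gap and the z_c terms cancel.
Column A: 20.9×2887 + (z_c − 20.9)×3362
Column B: 0.228×0 + 1.8×1030 + 2.72×2417 + 7.06×ρ + (z_c − 0.228 − 11.58)×3362
The z_c×3362 term appears on both sides and cancels. Collect the known terms of each column as K = Σ(ρt)_known − 3362 × (depth of known layers): K_A = 60338.3 − 3362×20.9 = −9927.5; K_B = 8428.24 − 3362×(0.228 + 11.58) = −31270.256.
Balance: K_A = K_B + 7.06×ρ, so ρ = (K_A − K_B)/7.06 = 21342.8/7.06 = 3020 kg/m³.

3020 kg/m³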